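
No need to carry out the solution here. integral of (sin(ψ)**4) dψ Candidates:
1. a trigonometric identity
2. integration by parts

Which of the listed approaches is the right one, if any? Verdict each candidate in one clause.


Verdict: a trigonometric identity — apply power reduction to sin(ψ)**4; each application halves the trigonometric degree.
- a trigonometric identity: applicable, and directly so.
- integration by parts — not the natural route: no polynomial-kernel product appears — a recursive parts reduction of the trigonometric product exists, but the identity rewrite is direct.


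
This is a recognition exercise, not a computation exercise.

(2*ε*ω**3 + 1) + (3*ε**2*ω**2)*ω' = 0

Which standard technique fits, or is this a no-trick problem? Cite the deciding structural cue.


Technique: the exact-equation method — d/dω of 2*ε*ω**3 + 1 equals d/dε of 3*ε**2*ω**2: the form is a total differential of one potential — integrate it exactly.


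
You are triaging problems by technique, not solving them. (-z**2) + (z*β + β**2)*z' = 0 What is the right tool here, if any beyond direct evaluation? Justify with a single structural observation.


Best approach: the homogeneous substitution — solved for the derivative, the right side is unchanged under scaling β and z together — it depends only on the ratio z/β, so substitute a single ratio variable. Rewriting — with the variables' roles exchanged where the shape demands it — would expose a Bernoulli structure too; the homogeneous substitution simply reads the degrees directly.


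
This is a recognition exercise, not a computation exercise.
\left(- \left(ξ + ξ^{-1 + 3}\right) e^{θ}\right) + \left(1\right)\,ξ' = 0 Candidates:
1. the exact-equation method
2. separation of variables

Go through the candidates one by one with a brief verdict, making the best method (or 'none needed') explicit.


Verdict: separation of variables — all dependence on the two variables factors apart, the defining separable shape. A Bernoulli substitution applies to this equation as given; separation takes the same equation in its displayed form.
- the exact-equation method — the mixed-partials test fails on this split — it is not an exact differential as presented.
- separation of variables — a fit — the right tool for this form.


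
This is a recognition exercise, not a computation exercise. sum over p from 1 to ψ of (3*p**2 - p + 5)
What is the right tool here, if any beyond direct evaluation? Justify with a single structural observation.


Verdict: no special technique — with only polynomial terms in p present, the classical sum-of-powers identities are all you need.


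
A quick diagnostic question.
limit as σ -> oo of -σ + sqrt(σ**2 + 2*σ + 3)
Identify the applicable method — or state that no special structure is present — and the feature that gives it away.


Technique: conjugate multiplication — both pieces blow up but their difference is finite; the conjugate trick rationalizes sqrt(σ**2 + 2*σ + 3) - σ.


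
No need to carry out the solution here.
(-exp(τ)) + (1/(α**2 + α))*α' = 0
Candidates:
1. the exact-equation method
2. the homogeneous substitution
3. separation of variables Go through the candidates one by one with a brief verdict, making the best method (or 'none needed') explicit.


Best approach: separation of variables — solved for the derivative, the right side factors as exp(τ) times α**2 + α — all τ-dependence separates from all α-dependence. This doubles as a Bernoulli equation in the unknown as written; dividing and integrating works on it directly.
- the exact-equation method — any potential here is of the trivial single-variable kind; the exact method earns its name only with genuine cross terms.
- the homogeneous substitution: the slope changes under joint rescaling, failing the degree-zero test.
- separation of variables — yes, a natural case for it.


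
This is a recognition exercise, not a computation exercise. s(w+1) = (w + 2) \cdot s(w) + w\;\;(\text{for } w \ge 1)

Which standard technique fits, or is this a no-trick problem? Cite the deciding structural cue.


Technique: a summation factor — first-order linear but the coefficient w + 2 moves with the index — divide by the cumulative product and telescope.


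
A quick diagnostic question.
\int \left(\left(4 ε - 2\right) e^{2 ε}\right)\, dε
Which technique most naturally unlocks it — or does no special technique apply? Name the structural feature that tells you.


Verdict: integration by parts — 4 ε - 2 dies after finitely many derivatives while e^{2 ε} cycles under integration — the tabular/parts setup.


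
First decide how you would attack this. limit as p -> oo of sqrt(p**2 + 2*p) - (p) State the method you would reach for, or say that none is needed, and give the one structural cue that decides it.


Method: conjugate multiplication — infinity minus infinity with a radical in play — multiply by the conjugate so the divergences of sqrt(p**2 + 2*p) and p annihilate.


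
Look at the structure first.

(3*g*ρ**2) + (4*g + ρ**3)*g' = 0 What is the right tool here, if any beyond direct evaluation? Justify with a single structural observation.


Method: the exact-equation method — check exactness first: here it holds (3*g*ρ**2, 4*g + ρ**3 have matching cross partials), so no integrating factor is needed.


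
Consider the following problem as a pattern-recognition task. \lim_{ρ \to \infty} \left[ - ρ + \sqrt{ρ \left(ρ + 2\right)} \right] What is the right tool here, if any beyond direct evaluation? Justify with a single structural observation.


Technique: conjugate multiplication — two divergent pieces with a minus sign between them and a radical in the mix: rationalize \sqrt{ρ \left(ρ + 2\right)} - ρ before any limit law applies.


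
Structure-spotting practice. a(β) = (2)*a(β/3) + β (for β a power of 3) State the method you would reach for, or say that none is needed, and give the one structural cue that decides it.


Technique: the master substitution — a divide-and-conquer shape: argument β/3, so change variables with β = 3^m and solve the linear version.


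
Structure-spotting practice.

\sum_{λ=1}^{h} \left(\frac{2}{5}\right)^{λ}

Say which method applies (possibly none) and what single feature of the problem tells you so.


Best approach: the geometric series formula — consecutive terms stand in a fixed index-free ratio — the geometric sum formula closes it.


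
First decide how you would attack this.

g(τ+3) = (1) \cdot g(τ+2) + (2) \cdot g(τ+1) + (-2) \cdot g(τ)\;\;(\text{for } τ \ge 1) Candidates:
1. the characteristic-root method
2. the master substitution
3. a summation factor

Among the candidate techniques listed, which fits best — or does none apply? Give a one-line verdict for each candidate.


Technique: the characteristic-root method — the recurrence treats every index alike (constant coefficients, no forcing) — precisely the regime where r^τ trials close it.
- the characteristic-root method — applies; the problem has the shape this method handles.
- the master substitution: with no divided-index recursive call, reindexing by powers of a base buys nothing.
- a summation factor: a summation factor telescopes one-step recursions; this one carries higher-order memory.


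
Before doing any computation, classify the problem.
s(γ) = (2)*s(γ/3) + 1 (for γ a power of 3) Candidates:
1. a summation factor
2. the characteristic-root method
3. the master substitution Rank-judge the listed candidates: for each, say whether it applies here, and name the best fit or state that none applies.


Technique: the master substitution — treat m = log base 3 of γ as the new clock: one recursion step advances m by one while γ scales by 3.
- a summation factor — the recursion divides its index rather than shifting it — there is no previous-term chain for a summation factor to telescope.
- the characteristic-root method — the recursion divides its index rather than shifting it — outside the constant-shift family the root method covers.
- the master substitution: yes — fits the structure here.


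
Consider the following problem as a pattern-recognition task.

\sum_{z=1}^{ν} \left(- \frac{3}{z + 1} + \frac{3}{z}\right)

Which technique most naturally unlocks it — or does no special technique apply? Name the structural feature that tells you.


Diagnosis: telescoping — write out three consecutive terms and watch the interior cancel: the advanced copy one term subtracts reappears as the very next term's leading piece, pair after pair.


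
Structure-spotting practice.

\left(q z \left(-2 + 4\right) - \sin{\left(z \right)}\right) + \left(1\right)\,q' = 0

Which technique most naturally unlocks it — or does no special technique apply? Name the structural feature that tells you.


Technique: a linear integrating factor — linear in the unknown with genuine forcing: multiply through by the exponential of the integrated coefficient and the left side closes into one derivative.


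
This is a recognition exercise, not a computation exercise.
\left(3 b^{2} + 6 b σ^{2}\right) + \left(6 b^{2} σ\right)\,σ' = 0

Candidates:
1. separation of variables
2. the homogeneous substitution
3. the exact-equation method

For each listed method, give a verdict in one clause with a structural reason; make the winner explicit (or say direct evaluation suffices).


Technique: the exact-equation method — the cross partial derivatives of 3 b^{2} + 6 b σ^{2} and 6 b^{2} σ agree, so the left side is the total differential of one potential in b and σ.
- separation of variables — the two dependences do not factor apart.
- the homogeneous substitution: solved for the derivative, the right side changes under joint scaling of the two variables.
- the exact-equation method: a fit — the right tool for this form.


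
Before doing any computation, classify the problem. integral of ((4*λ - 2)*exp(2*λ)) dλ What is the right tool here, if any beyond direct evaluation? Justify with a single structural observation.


Method: integration by parts — differentiate 4*λ - 2, integrate exp(2*λ): each pass lowers the polynomial degree, so parts terminates.


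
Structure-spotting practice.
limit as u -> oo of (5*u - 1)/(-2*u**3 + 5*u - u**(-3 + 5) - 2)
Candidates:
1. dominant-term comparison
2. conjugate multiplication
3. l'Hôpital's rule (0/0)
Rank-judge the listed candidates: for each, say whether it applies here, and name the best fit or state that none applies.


Technique: dominant-term comparison — at large u only the top-degree terms survive; compare the leading terms and the limit falls out.
- dominant-term comparison — applies; the problem has the shape this method handles.
- conjugate multiplication: there is no infinity-minus-infinity radical difference to rationalize.
- l'Hôpital's rule (0/0): no 0/0 form appears: written as one quotient, top and bottom both grow without bound, and the ratio is decided by their leading terms.


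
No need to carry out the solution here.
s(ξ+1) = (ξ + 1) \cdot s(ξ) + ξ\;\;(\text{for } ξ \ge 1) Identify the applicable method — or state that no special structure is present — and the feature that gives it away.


Technique: a summation factor — first-order linear but the coefficient ξ + 1 moves with the index — divide by the cumulative product and telescope.


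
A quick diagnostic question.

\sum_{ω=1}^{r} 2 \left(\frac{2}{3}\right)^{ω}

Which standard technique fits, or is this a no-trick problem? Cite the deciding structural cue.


Verdict: the geometric series formula — consecutive terms stand in a fixed index-free ratio — the geometric sum formula closes it.


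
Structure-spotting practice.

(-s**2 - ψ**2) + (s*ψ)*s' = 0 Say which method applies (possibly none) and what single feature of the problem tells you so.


Method: the homogeneous substitution — the slope is degree-zero homogeneous: the ratio substitution v = s/ψ collapses it. A Bernoulli rewrite works here as the equation stands — the homogeneous substitution is the more immediate reading.


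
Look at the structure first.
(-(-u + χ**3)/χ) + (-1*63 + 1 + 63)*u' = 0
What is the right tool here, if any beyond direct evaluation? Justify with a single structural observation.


Verdict: a linear integrating factor — linear in the unknown with genuine forcing: multiply through by the exponential of the integrated coefficient and the left side closes into one derivative.


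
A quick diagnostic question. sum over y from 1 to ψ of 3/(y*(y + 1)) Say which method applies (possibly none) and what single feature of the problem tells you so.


Technique: telescoping — integer-spaced poles in 3/(y*(y + 1)) are the telescoping signature in disguise.


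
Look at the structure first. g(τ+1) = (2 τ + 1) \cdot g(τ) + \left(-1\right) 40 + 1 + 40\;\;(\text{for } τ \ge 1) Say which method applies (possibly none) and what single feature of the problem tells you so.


Technique: a summation factor — the coefficient 2 τ + 1 drifts with the index, so no fixed root exists; normalizing by the cumulative product telescopes it.


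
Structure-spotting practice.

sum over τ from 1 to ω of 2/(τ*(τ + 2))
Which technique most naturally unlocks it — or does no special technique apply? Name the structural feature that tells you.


Diagnosis: telescoping — one partial-fraction pass turns 2/(τ*(τ + 2)) into a shifted difference, and shifted differences telescope.


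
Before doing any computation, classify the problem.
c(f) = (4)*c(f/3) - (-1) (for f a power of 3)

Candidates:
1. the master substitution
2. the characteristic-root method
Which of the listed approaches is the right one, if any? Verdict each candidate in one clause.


Technique: the master substitution — the recursive call is at index f/3 rather than a shift, a divide-and-conquer shape — substituting f = 3^m linearizes it.
- the master substitution: yes — fits the structure here.
- the characteristic-root method — the recursion divides its index rather than shifting it — outside the constant-shift family the root method covers.


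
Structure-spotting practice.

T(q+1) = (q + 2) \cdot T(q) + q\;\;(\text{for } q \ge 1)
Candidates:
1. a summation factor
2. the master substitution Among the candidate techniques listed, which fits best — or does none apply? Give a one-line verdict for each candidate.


Method: a summation factor — one-term recursion with variable weight q + 2 is solved by product normalization, not by root-finding.
- a summation factor: yes — fits the structure here.
- the master substitution: this is shift-type recursion, outside the divide-and-conquer template.


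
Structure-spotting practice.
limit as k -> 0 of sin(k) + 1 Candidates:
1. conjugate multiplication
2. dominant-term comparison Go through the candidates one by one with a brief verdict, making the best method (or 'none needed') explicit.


Best approach: no special technique — the expression is continuous at 0 — substitute and evaluate; no indeterminate form appears.
- conjugate multiplication: there is no infinity-minus-infinity radical difference to rationalize.
- dominant-term comparison: no dominant-degree comparison decides it.


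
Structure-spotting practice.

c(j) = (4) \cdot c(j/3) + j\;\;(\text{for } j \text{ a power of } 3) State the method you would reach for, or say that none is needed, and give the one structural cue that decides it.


Technique: the master substitution — the argument shrinks by the factor 3, so measure the index on a logarithmic scale and the recursion becomes a shift.


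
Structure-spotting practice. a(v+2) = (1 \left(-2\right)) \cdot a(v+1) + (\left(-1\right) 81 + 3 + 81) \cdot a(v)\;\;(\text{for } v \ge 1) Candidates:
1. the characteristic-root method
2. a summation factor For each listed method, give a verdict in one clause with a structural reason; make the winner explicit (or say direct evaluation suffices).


Verdict: the characteristic-root method — the recurrence is linear and homogeneous with constant coefficients, so the ansatz r^v turns it into a polynomial equation for r.
- the characteristic-root method — a fit — the right tool for this form.
- a summation factor — the recurrence reaches back more than one step, outside the first-order family a summation factor normalizes.


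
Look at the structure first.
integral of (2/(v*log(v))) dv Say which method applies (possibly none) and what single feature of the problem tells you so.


Verdict: u-substitution — read it as f(log(v)) times a constant multiple of d(log(v)): one substitution, u = log(v), finishes it.


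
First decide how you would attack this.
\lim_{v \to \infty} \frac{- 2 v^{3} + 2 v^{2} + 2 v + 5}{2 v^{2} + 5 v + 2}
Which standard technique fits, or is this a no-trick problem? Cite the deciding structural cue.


Technique: dominant-term comparison — at large v only the top-degree terms survive; compare the leading terms and the limit falls out. l'Hôpital's at-infinity variant applies to the expression viewed as a single quotient; the leading-term comparison is the direct route.


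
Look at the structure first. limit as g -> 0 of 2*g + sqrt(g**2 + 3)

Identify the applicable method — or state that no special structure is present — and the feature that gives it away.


Verdict: no special technique — no denominator vanishes and nothing blows up at 0: direct substitution is the whole computation.


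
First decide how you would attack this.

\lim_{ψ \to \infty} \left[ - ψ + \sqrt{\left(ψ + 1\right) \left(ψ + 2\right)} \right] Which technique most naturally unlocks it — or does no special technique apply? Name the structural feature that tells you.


Best approach: conjugate multiplication — divergence minus divergence hides a finite answer — expose it by pairing \sqrt{\left(ψ + 1\right) \left(ψ + 2\right)} - ψ with its conjugate.


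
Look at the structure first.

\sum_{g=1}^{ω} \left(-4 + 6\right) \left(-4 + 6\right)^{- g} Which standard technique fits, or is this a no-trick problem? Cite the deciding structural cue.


Diagnosis: the geometric series formula — consecutive terms stand in a fixed index-free ratio — the geometric sum formula closes it.


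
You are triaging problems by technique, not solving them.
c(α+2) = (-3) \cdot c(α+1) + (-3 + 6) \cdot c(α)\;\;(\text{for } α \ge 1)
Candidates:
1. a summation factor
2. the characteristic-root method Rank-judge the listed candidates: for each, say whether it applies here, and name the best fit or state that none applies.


Technique: the characteristic-root method — no index-dependence in the weights and nothing inhomogeneous: classic characteristic-equation setup.
- a summation factor — the recurrence reaches back more than one step, outside the first-order family a summation factor normalizes.
- the characteristic-root method: yes, a natural case for it.


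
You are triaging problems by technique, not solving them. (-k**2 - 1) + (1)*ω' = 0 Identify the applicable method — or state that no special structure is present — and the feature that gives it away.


Technique: no special technique — solved for the derivative, ω never appears on the right — this is a direct integration in k, not a differential-equations problem at heart.


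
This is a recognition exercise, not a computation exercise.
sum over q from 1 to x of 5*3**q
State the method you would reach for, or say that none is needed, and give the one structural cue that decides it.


Best approach: the geometric series formula — each term is 3 times the previous one, so the geometric-series formula applies directly.


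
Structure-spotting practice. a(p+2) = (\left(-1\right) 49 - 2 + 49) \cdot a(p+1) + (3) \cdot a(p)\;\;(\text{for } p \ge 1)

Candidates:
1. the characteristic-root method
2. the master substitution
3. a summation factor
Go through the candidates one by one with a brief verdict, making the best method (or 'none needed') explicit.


Verdict: the characteristic-root method — shift-invariance with fixed coefficients calls for exponential trials; the characteristic polynomial finds every r^p.
- the characteristic-root method: applicable, and directly so.
- the master substitution: the recursion steps by a constant offset, so exponential reindexing is pointless.
- a summation factor — a summation factor telescopes one-step recursions; this one carries higher-order memory.


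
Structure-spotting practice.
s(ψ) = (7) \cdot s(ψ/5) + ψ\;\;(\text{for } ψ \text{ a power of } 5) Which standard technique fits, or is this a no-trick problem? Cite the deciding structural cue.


Verdict: the master substitution — treat m = log base 5 of ψ as the new clock: one recursion step advances m by one while ψ scales by 5.


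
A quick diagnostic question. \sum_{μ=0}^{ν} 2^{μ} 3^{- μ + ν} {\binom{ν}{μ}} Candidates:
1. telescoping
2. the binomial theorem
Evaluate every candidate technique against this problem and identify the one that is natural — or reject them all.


Best approach: the binomial theorem — terms weighting {\binom{ν}{μ}} against matched powers of 2 and 3 reassemble into (2 + 3)^ν by the binomial theorem.
- telescoping — writing out consecutive terms as given produces no pairwise cancellation.
- the binomial theorem — applicable, and directly so.


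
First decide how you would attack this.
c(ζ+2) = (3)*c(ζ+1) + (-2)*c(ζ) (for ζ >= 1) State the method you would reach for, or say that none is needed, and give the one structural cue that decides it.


Verdict: the characteristic-root method — every coefficient is a fixed number and the forcing is zero — substitute r^ζ and read off the root equation.


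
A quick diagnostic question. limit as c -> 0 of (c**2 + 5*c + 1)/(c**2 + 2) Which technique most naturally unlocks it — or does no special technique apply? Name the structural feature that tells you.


Best approach: no special technique — the function is continuous at 0; evaluation is itself the limit, no machinery required.


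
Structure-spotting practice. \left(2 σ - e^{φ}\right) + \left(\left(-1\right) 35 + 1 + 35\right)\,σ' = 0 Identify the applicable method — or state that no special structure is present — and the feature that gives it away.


Verdict: a linear integrating factor — linear in the unknown with genuine forcing: multiply through by the exponential of the integrated coefficient and the left side closes into one derivative.


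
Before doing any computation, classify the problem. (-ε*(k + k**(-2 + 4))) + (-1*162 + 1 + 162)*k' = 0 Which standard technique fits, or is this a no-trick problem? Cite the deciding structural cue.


Method: separation of variables — a product of single-variable factors, ε and (k + k**(-2 + 4)) — the textbook separable form. A Bernoulli substitution applies to this equation as given; separation takes the same equation in its displayed form.


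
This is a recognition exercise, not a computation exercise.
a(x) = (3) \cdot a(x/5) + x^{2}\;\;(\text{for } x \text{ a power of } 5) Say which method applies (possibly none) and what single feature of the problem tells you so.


Method: the master substitution — the argument contracts 5-fold per step: reindex x exponentially and solve the linear recurrence in the new index.


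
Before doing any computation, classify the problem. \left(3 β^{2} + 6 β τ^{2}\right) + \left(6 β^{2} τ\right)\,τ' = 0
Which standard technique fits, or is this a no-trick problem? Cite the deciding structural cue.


Diagnosis: the exact-equation method — equality of cross partials is the green light — assemble the potential function term by term.


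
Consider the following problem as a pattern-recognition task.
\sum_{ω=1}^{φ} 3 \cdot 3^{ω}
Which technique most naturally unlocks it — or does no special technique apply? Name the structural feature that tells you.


Method: the geometric series formula — each summand is the previous one scaled by 3; that constant multiplier is itself the geometric structure.


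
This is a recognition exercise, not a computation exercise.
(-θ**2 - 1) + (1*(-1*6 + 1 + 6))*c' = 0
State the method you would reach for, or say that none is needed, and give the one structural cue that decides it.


Diagnosis: no special technique — solved for the derivative, no c appears — this is antidifferentiation in θ wearing ODE clothing.


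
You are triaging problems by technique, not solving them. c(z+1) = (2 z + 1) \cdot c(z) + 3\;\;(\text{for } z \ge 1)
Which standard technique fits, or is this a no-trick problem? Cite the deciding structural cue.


Verdict: a summation factor — rescale the sequence by the product of the weights 2 z + 1 so far — the recurrence collapses to a plain running sum.


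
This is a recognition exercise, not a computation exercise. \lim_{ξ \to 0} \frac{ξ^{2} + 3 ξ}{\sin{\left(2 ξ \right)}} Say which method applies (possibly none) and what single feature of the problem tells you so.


Technique: l'Hôpital's rule (0/0) — the 0/0 form at 0 is the signature situation for l'Hôpital's rule. A first-order expansion at the point is an equally standard path; the rule packages it.


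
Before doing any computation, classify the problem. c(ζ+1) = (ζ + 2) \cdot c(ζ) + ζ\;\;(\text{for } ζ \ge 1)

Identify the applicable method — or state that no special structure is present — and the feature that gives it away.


Verdict: a summation factor — first-order linear but the coefficient ζ + 2 moves with the index — divide by the cumulative product and telescope.


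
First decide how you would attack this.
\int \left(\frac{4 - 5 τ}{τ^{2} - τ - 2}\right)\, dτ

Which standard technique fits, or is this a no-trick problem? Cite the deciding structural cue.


Technique: partial fractions — the integrand is a proper rational function and its denominator τ^{2} - τ - 2 factors into distinct pieces, so it splits into simple fractions.


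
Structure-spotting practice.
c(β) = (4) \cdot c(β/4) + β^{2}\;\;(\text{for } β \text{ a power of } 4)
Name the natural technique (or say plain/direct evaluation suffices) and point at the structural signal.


Method: the master substitution — treat m = log base 4 of β as the new clock: one recursion step advances m by one while β scales by 4.


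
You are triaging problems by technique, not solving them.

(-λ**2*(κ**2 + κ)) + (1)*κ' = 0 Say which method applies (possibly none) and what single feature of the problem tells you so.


Diagnosis: separation of variables — all dependence on the two variables factors apart, the defining separable shape. This doubles as a Bernoulli equation in the unknown as written; dividing and integrating works on it directly.


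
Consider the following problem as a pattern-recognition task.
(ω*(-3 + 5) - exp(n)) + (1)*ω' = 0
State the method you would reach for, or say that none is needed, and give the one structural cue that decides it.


Method: a linear integrating factor — first power of ω, nonzero forcing: the integrating-factor recipe applies verbatim with p = (-3 + 5).


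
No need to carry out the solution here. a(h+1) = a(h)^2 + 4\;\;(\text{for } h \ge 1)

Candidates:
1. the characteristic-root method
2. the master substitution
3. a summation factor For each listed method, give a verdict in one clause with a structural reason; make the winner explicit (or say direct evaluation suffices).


Verdict: no special technique — this one you iterate or analyze qualitatively: the nonlinearity defeats linear solution methods.
- the characteristic-root method — the recursion is nonlinear in the sequence values, so no linear-modes ansatz applies.
- the master substitution — with no divided-index recursive call, reindexing by powers of a base buys nothing.
- a summation factor: no summation factor applies — the rule is not linear in the sequence values.


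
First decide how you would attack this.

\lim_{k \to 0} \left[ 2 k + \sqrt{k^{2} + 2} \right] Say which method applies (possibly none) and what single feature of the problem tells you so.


Verdict: no special technique — the expression is continuous at 0 — substitute and evaluate; no indeterminate form appears.


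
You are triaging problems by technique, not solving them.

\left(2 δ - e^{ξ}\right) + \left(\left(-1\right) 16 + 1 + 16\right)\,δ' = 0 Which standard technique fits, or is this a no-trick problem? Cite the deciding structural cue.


Best approach: a linear integrating factor — the unknown enters only to the first power against a nonzero forcing term — the integrating-factor template applies directly.


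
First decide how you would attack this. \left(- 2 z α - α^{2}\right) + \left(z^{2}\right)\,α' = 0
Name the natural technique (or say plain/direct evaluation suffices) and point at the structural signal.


Verdict: the homogeneous substitution — solved for the derivative, the right side is unchanged under scaling z and α together — it depends only on the ratio α/z, so substitute a single ratio variable. This doubles as a Bernoulli equation in the unknown as written; the homogeneous route needs no setup at all.


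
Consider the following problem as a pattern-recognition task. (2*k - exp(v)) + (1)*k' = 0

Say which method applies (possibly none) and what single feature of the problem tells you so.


Verdict: a linear integrating factor — first power of k, nonzero forcing: the integrating-factor recipe applies verbatim with p = 2.


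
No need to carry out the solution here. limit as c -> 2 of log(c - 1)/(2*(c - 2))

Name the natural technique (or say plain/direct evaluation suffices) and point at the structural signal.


Verdict: l'Hôpital's rule (0/0) — numerator and denominator both vanish at 2 — a genuine 0/0 form, which is exactly when l'Hôpital applies. Known elementary limits would finish this too — the rule just bypasses the case analysis.


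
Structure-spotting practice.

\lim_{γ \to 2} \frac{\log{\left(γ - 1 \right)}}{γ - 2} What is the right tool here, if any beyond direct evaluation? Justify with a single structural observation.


Technique: l'Hôpital's rule (0/0) — the 0/0 form at 2 is the signature situation for l'Hôpital's rule. The standard small-argument limits would also carry it; the rule is the systematic route.


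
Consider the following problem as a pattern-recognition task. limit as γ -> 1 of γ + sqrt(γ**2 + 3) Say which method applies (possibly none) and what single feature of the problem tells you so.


Best approach: no special technique — no vanishing denominator and no indeterminate clash at the point — evaluation is immediate.


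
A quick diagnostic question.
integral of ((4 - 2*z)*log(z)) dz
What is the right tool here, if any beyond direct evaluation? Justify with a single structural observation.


Diagnosis: integration by parts — log(z) is the classic u in parts — its derivative is a plain reciprocal while 4 - 2*z absorbs the dv role.


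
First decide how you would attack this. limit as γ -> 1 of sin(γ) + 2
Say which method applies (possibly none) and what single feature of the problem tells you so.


Diagnosis: no special technique — the expression is continuous at 1 — substitute and evaluate; no indeterminate form appears.


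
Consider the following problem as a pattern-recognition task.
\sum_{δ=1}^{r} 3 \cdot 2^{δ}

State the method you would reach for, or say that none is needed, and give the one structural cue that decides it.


Verdict: the geometric series formula — each term is 2 times the previous one, so the geometric-series formula applies directly.


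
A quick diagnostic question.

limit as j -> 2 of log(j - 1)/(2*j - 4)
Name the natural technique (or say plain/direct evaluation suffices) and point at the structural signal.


Verdict: l'Hôpital's rule (0/0) — plug in 2: top and bottom both hit zero, so differentiate each and retry. One could equally expand both pieces locally and compare leading terms; the rule does that in one stroke.


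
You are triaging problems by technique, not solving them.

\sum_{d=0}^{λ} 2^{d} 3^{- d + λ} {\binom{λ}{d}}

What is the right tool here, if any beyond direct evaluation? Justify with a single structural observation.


Verdict: the binomial theorem — terms weighting {\binom{λ}{d}} against matched powers of 2 and 3 reassemble into (2 + 3)^λ by the binomial theorem.


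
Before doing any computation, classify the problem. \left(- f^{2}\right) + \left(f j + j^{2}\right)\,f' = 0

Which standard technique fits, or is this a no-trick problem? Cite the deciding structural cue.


Method: the homogeneous substitution — the slope is degree-zero homogeneous: the ratio substitution v = f/j collapses it. A Bernoulli substitution after rearrangement (possibly exchanging dependent and independent variable) is a fair alternative; the homogeneous route works on the equation as it stands.


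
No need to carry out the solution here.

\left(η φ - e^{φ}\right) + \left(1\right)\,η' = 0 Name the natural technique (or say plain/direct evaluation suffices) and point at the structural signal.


Verdict: a linear integrating factor — linear in the unknown with genuine forcing: multiply through by the exponential of the integrated coefficient and the left side closes into one derivative.


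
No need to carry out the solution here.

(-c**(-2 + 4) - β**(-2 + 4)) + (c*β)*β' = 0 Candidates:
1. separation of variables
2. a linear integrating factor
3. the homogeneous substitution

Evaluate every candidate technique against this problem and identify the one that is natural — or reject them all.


Best approach: the homogeneous substitution — the slope's numerator and denominator share total degree; set v = β/c and the equation drops to separable form. This doubles as a Bernoulli equation in the unknown as written; the homogeneous route needs no setup at all.
- separation of variables: no division isolates the independent variable from the unknown.
- a linear integrating factor — the unknown enters nonlinearly (through a power, a denominator, or a transcendental function), which the linear integrating-factor recipe cannot absorb as-is — any repair would come from a preliminary substitution, not the factor.
- the homogeneous substitution: yes, a natural case for it.


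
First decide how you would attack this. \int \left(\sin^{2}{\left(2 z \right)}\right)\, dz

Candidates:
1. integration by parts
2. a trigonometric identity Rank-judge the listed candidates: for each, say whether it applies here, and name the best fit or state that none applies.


Technique: a trigonometric identity — \sin^{2}{\left(2 z \right)} is an even power — the power-reduction identity rewrites it into first-degree cosines.
- integration by parts — not the natural route: no polynomial-kernel product appears — a recursive parts reduction of the trigonometric product exists, but the identity rewrite is direct.
- a trigonometric identity — yes — fits the structure here.


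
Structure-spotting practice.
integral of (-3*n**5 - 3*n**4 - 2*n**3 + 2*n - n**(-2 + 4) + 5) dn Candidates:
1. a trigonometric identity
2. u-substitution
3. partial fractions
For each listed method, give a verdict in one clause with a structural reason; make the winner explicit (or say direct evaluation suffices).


Best approach: no special technique — every term is a constant multiple of a power of n; term-wise power-rule integration needs no preliminary transformation.
- a trigonometric identity: with no trigonometric functions present, identity rewriting has no target.
- u-substitution — no substitution does more than relabel what direct integration already handles.
- partial fractions — the expression is not a ratio of polynomials that decomposes further.


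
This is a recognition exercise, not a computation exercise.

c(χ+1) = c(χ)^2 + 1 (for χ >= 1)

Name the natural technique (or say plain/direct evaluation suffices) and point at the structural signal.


Best approach: no special technique — nonlinear feedback in the recursion rules out every root- or factor-based technique.


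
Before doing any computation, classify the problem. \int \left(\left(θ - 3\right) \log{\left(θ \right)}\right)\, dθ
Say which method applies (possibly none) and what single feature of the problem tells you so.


Best approach: integration by parts — choose u = \log{\left(θ \right)}: one derivative turns the logarithm algebraic, and the remaining factor θ - 3 integrates term by term under the power rule.


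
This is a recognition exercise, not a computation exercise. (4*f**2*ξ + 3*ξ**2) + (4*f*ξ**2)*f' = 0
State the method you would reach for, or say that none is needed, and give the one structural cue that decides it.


Best approach: the exact-equation method — this form is already the differential of something: the matching mixed partials of 4*f**2*ξ + 3*ξ**2 and 4*f*ξ**2 prove it.


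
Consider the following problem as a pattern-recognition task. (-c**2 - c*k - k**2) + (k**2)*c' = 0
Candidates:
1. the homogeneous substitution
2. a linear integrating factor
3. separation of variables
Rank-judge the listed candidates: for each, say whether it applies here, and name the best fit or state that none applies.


Best approach: the homogeneous substitution — scaling k and c together leaves the slope fixed — it depends only on c/k, so substitute the ratio.
- the homogeneous substitution — yes — fits the structure here.
- a linear integrating factor: the unknown enters nonlinearly (through a power, a denominator, or a transcendental function), which the linear integrating-factor recipe cannot absorb as-is — any repair would come from a preliminary substitution, not the factor.
- separation of variables: the two dependences do not factor apart.


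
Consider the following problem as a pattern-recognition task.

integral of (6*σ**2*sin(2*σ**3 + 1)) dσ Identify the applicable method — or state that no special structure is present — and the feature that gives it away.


Best approach: u-substitution — read it as f(2*σ**3 + 1) times a constant multiple of d(2*σ**3 + 1): one substitution, u = 2*σ**3 + 1, finishes it.


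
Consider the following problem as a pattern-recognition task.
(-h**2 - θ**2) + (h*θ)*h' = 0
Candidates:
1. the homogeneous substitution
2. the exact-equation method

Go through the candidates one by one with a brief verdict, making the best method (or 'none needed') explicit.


Verdict: the homogeneous substitution — solved for the derivative, the right side is unchanged under scaling θ and h together — it depends only on the ratio h/θ, so substitute a single ratio variable. A Bernoulli rewrite works here as the equation stands — the homogeneous substitution is the more immediate reading.
- the homogeneous substitution: applies; the problem has the shape this method handles.
- the exact-equation method — no potential function has this form as its differential, as written.


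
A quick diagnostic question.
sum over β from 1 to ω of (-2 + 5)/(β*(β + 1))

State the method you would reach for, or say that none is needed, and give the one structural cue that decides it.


Verdict: telescoping — (-2 + 5)/(β*(β + 1)) decomposes into shift-paired simple fractions; the series telescopes to finitely many boundary pieces.


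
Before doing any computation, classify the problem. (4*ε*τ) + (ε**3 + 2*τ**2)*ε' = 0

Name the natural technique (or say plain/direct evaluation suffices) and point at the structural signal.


Technique: the exact-equation method — the compatibility test passes: the ε-derivative of 4*ε*τ matches the τ-derivative of ε**3 + 2*τ**2, so integrate a potential.
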